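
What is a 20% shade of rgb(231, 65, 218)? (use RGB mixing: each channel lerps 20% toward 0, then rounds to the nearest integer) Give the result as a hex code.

A 20% shade moves each channel 20% toward 0:
  R: 231 + 0.2×(0−231) = 231 − 46.2 = 184.8 → 185
  G: 65 − 13 = 52 → 52
  B: 218 + 0.2×(0−218) = 218 − 43.6 = 174.4 → 174
rgb(185, 52, 174) = #b934ae.

#b934ae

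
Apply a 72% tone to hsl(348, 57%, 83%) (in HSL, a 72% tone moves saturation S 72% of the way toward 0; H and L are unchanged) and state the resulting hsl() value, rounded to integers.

S moves 72% from 57 toward 0: 57 − 41.04 = 15.96 → 16.
H and L are unchanged.

hsl(348, 16%, 83%)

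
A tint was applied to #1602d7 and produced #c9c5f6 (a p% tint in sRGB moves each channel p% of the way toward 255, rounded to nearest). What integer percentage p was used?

#1602d7 is rgb(22, 2, 215); #c9c5f6 is rgb(201, 197, 246).
On the G channel (widest range): 197 ≈ 2 + (p/100)(255 − 2), so p ≈ 100×(197 − 2)/(255 − 2) = 19500/253 = 77.08.
p = 77 reproduces all three channels after rounding.

77%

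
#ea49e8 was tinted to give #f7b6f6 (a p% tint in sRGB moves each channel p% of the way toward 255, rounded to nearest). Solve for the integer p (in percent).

#ea49e8 is rgb(234, 73, 232); #f7b6f6 is rgb(247, 182, 246).
On the G channel (widest range): 182 ≈ 73 + (p/100)(255 − 73), so p ≈ 100×(182 − 73)/(255 − 73) = 10900/182 = 59.89.
p = 60 reproduces all three channels after rounding.

60%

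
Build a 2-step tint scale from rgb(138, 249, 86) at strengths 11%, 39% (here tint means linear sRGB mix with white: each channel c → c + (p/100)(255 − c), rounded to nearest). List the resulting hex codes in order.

11%: (138 + 12.87 = 150.87→151, 249 + 0.66 = 249.66→250, 86 + 18.59 = 104.59→105) → #97fa69
39%: (138 + 45.63 = 183.63→184, 249 + 2.34 = 251.34→251, 86 + 65.91 = 151.91→152) → #b8fb98

#97fa69, #b8fb98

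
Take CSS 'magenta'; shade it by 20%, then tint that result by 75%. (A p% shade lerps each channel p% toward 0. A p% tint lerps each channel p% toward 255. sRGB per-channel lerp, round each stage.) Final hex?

#f2bff2

CSS magenta is rgb(255, 0, 255).
A 20% shade moves each channel 20% toward 0:
  R: 255 − 51 = 204 → 204
  G: 0 + 0 = 0 → 0
  B: 255 − 51 = 204 → 204
After the shade: rgb(204, 0, 204) = #cc00cc.
A 75% tint moves each channel 75% toward 255:
  R: 204 + 0.75×(255−204) = 204 + 38.25 = 242.25 → 242
  G: 0 + 0.75×(255−0) = 0 + 191.25 = 191.25 → 191
  B: 204 + 0.75×(255−204) = 204 + 38.25 = 242.25 → 242
rgb(242, 191, 242) = #f2bff2.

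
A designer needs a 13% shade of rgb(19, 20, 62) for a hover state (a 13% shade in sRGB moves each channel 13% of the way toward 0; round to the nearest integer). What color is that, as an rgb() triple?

rgb(17, 17, 54)

Lerp each channel 13% toward 0:
  R: 19 − 2.47 = 16.53 → 17
  G: 20 − 2.6 = 17.4 → 17
  B: 62 − 8.06 = 53.94 → 54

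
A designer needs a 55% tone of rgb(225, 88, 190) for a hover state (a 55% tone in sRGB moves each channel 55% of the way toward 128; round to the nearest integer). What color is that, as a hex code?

A 55% tone moves each channel 55% toward 128:
  R: 225 − 53.35 = 171.65 → 172
  G: 88 + 22 = 110 → 110
  B: 190 − 34.1 = 155.9 → 156
rgb(172, 110, 156) = #AC6E9C.

#AC6E9C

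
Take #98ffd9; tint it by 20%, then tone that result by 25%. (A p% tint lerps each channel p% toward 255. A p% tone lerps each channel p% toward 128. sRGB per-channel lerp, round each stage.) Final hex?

#a2dfc9

#98ffd9 is rgb(152, 255, 217).
A 20% tint moves each channel 20% toward 255:
  R: 152 + 0.2×(255−152) = 152 + 20.6 = 172.6 → 173
  G: 255 + 0 = 255 → 255
  B: 217 + 7.6 = 224.6 → 225
After the tint: rgb(173, 255, 225) = #adffe1.
Lerp each channel 25% toward 128:
  R: 173 − 11.25 = 161.75 → 162
  G: 255 − 31.75 = 223.25 → 223
  B: 225 − 24.25 = 200.75 → 201
rgb(162, 223, 201) = #a2dfc9.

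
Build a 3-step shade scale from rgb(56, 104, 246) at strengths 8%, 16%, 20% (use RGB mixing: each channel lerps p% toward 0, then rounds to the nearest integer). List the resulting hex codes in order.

#3460e2, #2f57cf, #2d53c5

8%: (56 − 4.48 = 51.52→52, 104 − 8.32 = 95.68→96, 246 − 19.68 = 226.32→226) → #3460e2
16%: (56 − 8.96 = 47.04→47, 104 − 16.64 = 87.36→87, 246 − 39.36 = 206.64→207) → #2f57cf
20%: (56 − 11.2 = 44.8→45, 104 − 20.8 = 83.2→83, 246 − 49.2 = 196.8→197) → #2d53c5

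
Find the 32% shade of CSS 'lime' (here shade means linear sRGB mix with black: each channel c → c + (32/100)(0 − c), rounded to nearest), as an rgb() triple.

rgb(0, 173, 0)

CSS lime is rgb(0, 255, 0).
Per channel, c → c + 0.32(0 − c):
  R: 0 + 0.32×(0−0) = 0 + 0 = 0 → 0
  G: 255 + 0.32×(0−255) = 255 − 81.6 = 173.4 → 173
  B: 0 + 0.32×(0−0) = 0 + 0 = 0 → 0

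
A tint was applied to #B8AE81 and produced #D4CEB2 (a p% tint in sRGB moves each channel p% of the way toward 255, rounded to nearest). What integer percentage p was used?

#B8AE81 is rgb(184, 174, 129); #D4CEB2 is rgb(212, 206, 178).
On the B channel (widest range): 178 ≈ 129 + (p/100)(255 − 129), so p ≈ 100×(178 − 129)/(255 − 129) = 4900/126 = 38.89.
p = 39 reproduces all three channels after rounding.

39%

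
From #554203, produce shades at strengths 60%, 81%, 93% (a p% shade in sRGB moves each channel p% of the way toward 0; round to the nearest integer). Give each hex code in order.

#221a01, #100d01, #060500

#554203 is rgb(85, 66, 3).
60%: (85 − 51 = 34→34, 66 − 39.6 = 26.4→26, 3 − 1.8 = 1.2→1) → #221a01
81%: (85 − 68.85 = 16.15→16, 66 − 53.46 = 12.54→13, 3 − 2.43 = 0.57→1) → #100d01
93%: (85 − 79.05 = 5.95→6, 66 − 61.38 = 4.62→5, 3 − 2.79 = 0.21→0) → #060500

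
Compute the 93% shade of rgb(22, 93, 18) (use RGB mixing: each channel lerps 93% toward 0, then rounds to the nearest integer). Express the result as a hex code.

#020701

Lerp each channel 93% toward 0:
  R: 22 − 20.46 = 1.54 → 2
  G: 93 + 0.93×(0−93) = 93 − 86.49 = 6.51 → 7
  B: 18 − 16.74 = 1.26 → 1
rgb(2, 7, 1) = #020701.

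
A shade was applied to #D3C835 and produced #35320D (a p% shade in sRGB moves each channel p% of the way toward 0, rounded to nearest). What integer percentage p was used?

#D3C835 is rgb(211, 200, 53); #35320D is rgb(53, 50, 13).
On the R channel (widest range): 53 ≈ 211 + (p/100)(0 − 211), so p ≈ 100×(53 − 211)/(0 − 211) = -15800/-211 = 74.88.
p = 75 reproduces all three channels after rounding.

75%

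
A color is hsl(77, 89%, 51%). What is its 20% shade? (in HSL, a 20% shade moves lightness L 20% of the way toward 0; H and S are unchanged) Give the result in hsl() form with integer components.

hsl(77, 89%, 41%)

L moves 20% from 51 toward 0: 51 − 10.2 = 40.8 → 41.
H and S are unchanged.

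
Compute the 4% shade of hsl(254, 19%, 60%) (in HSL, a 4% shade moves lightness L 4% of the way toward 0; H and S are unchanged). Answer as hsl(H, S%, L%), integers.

hsl(254, 19%, 58%)

L moves 4% from 60 toward 0: 60 − 2.4 = 57.6 → 58.
H and S are unchanged.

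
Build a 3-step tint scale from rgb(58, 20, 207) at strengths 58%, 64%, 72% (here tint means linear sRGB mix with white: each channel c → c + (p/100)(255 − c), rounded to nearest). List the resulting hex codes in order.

#ac9ceb, #b8aaee, #c8bdf2

58%: (58 + 114.26 = 172.26→172, 20 + 136.3 = 156.3→156, 207 + 27.84 = 234.84→235) → #ac9ceb
64%: (58 + 126.08 = 184.08→184, 20 + 150.4 = 170.4→170, 207 + 30.72 = 237.72→238) → #b8aaee
72%: (58 + 141.84 = 199.84→200, 20 + 169.2 = 189.2→189, 207 + 34.56 = 241.56→242) → #c8bdf2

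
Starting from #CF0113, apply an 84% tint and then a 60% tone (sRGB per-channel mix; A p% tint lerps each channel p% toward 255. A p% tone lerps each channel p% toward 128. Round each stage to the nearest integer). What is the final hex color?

#CF0113 is rgb(207, 1, 19).
An 84% tint moves each channel 84% toward 255:
  R: 207 + 0.84×(255−207) = 207 + 40.32 = 247.32 → 247
  G: 1 + 0.84×(255−1) = 1 + 213.36 = 214.36 → 214
  B: 19 + 198.24 = 217.24 → 217
After the tint: rgb(247, 214, 217) = #F7D6D9.
Lerp each channel 60% toward 128:
  R: 247 − 71.4 = 175.6 → 176
  G: 214 − 51.6 = 162.4 → 162
  B: 217 − 53.4 = 163.6 → 164
rgb(176, 162, 164) = #B0A2A4.

#B0A2A4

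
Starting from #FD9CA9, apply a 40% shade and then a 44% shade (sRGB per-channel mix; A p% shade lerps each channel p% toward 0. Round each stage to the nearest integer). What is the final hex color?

#553539

#FD9CA9 is rgb(253, 156, 169).
Per channel, c → c + 0.4(0 − c):
  R: 253 − 101.2 = 151.8 → 152
  G: 156 − 62.4 = 93.6 → 94
  B: 169 + 0.4×(0−169) = 169 − 67.6 = 101.4 → 101
After the shade: rgb(152, 94, 101) = #985E65.
Per channel, c → c + 0.44(0 − c):
  R: 152 − 66.88 = 85.12 → 85
  G: 94 + 0.44×(0−94) = 94 − 41.36 = 52.64 → 53
  B: 101 + 0.44×(0−101) = 101 − 44.44 = 56.56 → 57
rgb(85, 53, 57) = #553539.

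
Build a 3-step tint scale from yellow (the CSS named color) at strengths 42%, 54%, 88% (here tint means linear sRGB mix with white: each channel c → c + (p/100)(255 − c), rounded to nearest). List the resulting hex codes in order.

CSS yellow is rgb(255, 255, 0).
42%: (255→255, 255→255, 0 + 107.1 = 107.1→107) → #FFFF6B
54%: (255→255, 255→255, 0 + 137.7 = 137.7→138) → #FFFF8A
88%: (255→255, 255→255, 0 + 224.4 = 224.4→224) → #FFFFE0

#FFFF6B, #FFFF8A, #FFFFE0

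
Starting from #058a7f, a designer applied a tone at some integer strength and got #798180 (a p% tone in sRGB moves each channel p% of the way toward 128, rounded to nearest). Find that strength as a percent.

94%

#058a7f is rgb(5, 138, 127); #798180 is rgb(121, 129, 128).
On the R channel (widest range): 121 ≈ 5 + (p/100)(128 − 5), so p ≈ 100×(121 − 5)/(128 − 5) = 11600/123 = 94.31.
p = 94 reproduces all three channels after rounding.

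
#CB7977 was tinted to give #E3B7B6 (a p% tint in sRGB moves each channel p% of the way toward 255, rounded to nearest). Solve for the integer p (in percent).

46%

#CB7977 is rgb(203, 121, 119); #E3B7B6 is rgb(227, 183, 182).
On the B channel (widest range): 182 ≈ 119 + (p/100)(255 − 119), so p ≈ 100×(182 − 119)/(255 − 119) = 6300/136 = 46.32.
p = 46 reproduces all three channels after rounding.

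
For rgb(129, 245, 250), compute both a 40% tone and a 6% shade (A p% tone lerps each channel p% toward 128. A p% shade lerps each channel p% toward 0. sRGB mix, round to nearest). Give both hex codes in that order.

40% tone:
  R: 129 − 0.4 = 128.6 → 129
  G: 245 + 0.4×(128−245) = 245 − 46.8 = 198.2 → 198
  B: 250 + 0.4×(128−250) = 250 − 48.8 = 201.2 → 201
  → #81c6c9
6% shade:
  R: 129 − 7.74 = 121.26 → 121
  G: 245 − 14.7 = 230.3 → 230
  B: 250 − 15 = 235 → 235
  → #79e6eb

#81c6c9, #79e6eb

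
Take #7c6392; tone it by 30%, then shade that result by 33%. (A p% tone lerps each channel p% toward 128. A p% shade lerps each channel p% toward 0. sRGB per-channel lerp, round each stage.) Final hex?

#54485e

#7c6392 is rgb(124, 99, 146).
A 30% tone moves each channel 30% toward 128:
  R: 124 + 1.2 = 125.2 → 125
  G: 99 + 0.3×(128−99) = 99 + 8.7 = 107.7 → 108
  B: 146 + 0.3×(128−146) = 146 − 5.4 = 140.6 → 141
After the tone: rgb(125, 108, 141) = #7d6c8d.
A 33% shade moves each channel 33% toward 0:
  R: 125 + 0.33×(0−125) = 125 − 41.25 = 83.75 → 84
  G: 108 − 35.64 = 72.36 → 72
  B: 141 + 0.33×(0−141) = 141 − 46.53 = 94.47 → 94
rgb(84, 72, 94) = #54485e.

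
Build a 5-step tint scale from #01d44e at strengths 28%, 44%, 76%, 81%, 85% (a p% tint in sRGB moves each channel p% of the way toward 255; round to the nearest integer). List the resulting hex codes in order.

#01d44e is rgb(1, 212, 78).
28%: (1 + 71.12 = 72.12→72, 212 + 12.04 = 224.04→224, 78 + 49.56 = 127.56→128) → #48e080
44%: (1 + 111.76 = 112.76→113, 212 + 18.92 = 230.92→231, 78 + 77.88 = 155.88→156) → #71e79c
76%: (1 + 193.04 = 194.04→194, 212 + 32.68 = 244.68→245, 78 + 134.52 = 212.52→213) → #c2f5d5
81%: (1 + 205.74 = 206.74→207, 212 + 34.83 = 246.83→247, 78 + 143.37 = 221.37→221) → #cff7dd
85%: (1 + 215.9 = 216.9→217, 212 + 36.55 = 248.55→249, 78 + 150.45 = 228.45→228) → #d9f9e4

#48e080, #71e79c, #c2f5d5, #cff7dd, #d9f9e4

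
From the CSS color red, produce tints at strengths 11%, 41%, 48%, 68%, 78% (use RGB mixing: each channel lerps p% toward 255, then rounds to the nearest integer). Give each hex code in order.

#ff1c1c, #ff6969, #ff7a7a, #ffadad, #ffc7c7

CSS red is rgb(255, 0, 0).
11%: (255→255, 0 + 28.05 = 28.05→28, 0 + 28.05 = 28.05→28) → #ff1c1c
41%: (255→255, 0 + 104.55 = 104.55→105, 0 + 104.55 = 104.55→105) → #ff6969
48%: (255→255, 0 + 122.4 = 122.4→122, 0 + 122.4 = 122.4→122) → #ff7a7a
68%: (255→255, 0 + 173.4 = 173.4→173, 0 + 173.4 = 173.4→173) → #ffadad
78%: (255→255, 0 + 198.9 = 198.9→199, 0 + 198.9 = 198.9→199) → #ffc7c7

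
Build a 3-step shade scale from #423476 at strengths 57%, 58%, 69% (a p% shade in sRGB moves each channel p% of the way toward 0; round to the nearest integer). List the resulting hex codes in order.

#1C1633, #1C1632, #141025

#423476 is rgb(66, 52, 118).
57%: (66 − 37.62 = 28.38→28, 52 − 29.64 = 22.36→22, 118 − 67.26 = 50.74→51) → #1C1633
58%: (66 − 38.28 = 27.72→28, 52 − 30.16 = 21.84→22, 118 − 68.44 = 49.56→50) → #1C1632
69%: (66 − 45.54 = 20.46→20, 52 − 35.88 = 16.12→16, 118 − 81.42 = 36.58→37) → #141025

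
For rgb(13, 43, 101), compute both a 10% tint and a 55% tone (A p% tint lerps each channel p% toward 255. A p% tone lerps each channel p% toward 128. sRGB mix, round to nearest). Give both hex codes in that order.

#254074, #4C5A74

10% tint:
  R: 13 + 0.1×(255−13) = 13 + 24.2 = 37.2 → 37
  G: 43 + 21.2 = 64.2 → 64
  B: 101 + 0.1×(255−101) = 101 + 15.4 = 116.4 → 116
  → #254074
55% tone:
  R: 13 + 63.25 = 76.25 → 76
  G: 43 + 0.55×(128−43) = 43 + 46.75 = 89.75 → 90
  B: 101 + 14.85 = 115.85 → 116
  → #4C5A74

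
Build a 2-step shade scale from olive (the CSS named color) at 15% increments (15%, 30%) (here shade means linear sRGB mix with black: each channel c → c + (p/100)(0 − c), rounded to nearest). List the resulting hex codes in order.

#6D6D00, #5A5A00

CSS olive is rgb(128, 128, 0).
15%: (128 − 19.2 = 108.8→109, 128 − 19.2 = 108.8→109, 0→0) → #6D6D00
30%: (128 − 38.4 = 89.6→90, 128 − 38.4 = 89.6→90, 0→0) → #5A5A00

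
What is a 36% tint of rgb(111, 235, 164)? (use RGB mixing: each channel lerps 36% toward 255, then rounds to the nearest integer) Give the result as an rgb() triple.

rgb(163, 242, 197)

A 36% tint moves each channel 36% toward 255:
  R: 111 + 51.84 = 162.84 → 163
  G: 235 + 0.36×(255−235) = 235 + 7.2 = 242.2 → 242
  B: 164 + 0.36×(255−164) = 164 + 32.76 = 196.76 → 197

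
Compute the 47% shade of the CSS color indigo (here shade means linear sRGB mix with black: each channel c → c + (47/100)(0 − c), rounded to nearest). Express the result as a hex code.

CSS indigo is rgb(75, 0, 130).
Lerp each channel 47% toward 0:
  R: 75 + 0.47×(0−75) = 75 − 35.25 = 39.75 → 40
  G: 0 + 0.47×(0−0) = 0 + 0 = 0 → 0
  B: 130 − 61.1 = 68.9 → 69
rgb(40, 0, 69) = #280045.

#280045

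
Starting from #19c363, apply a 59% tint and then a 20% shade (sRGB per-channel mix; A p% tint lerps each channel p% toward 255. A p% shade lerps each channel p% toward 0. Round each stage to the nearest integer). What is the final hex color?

#81b899

#19c363 is rgb(25, 195, 99).
Lerp each channel 59% toward 255:
  R: 25 + 135.7 = 160.7 → 161
  G: 195 + 0.59×(255−195) = 195 + 35.4 = 230.4 → 230
  B: 99 + 92.04 = 191.04 → 191
After the tint: rgb(161, 230, 191) = #a1e6bf.
Per channel, c → c + 0.2(0 − c):
  R: 161 + 0.2×(0−161) = 161 − 32.2 = 128.8 → 129
  G: 230 + 0.2×(0−230) = 230 − 46 = 184 → 184
  B: 191 − 38.2 = 152.8 → 153
rgb(129, 184, 153) = #81b899.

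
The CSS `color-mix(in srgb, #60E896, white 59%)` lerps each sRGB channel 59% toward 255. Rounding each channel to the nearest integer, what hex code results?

#60E896 is rgb(96, 232, 150).
A 59% tint moves each channel 59% toward 255:
  R: 96 + 93.81 = 189.81 → 190
  G: 232 + 0.59×(255−232) = 232 + 13.57 = 245.57 → 246
  B: 150 + 61.95 = 211.95 → 212
rgb(190, 246, 212) = #BEF6D4.

#BEF6D4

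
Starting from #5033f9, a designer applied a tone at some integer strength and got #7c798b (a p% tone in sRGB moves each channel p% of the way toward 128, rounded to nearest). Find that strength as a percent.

91%

#5033f9 is rgb(80, 51, 249); #7c798b is rgb(124, 121, 139).
On the B channel (widest range): 139 ≈ 249 + (p/100)(128 − 249), so p ≈ 100×(139 − 249)/(128 − 249) = -11000/-121 = 90.91.
p = 91 reproduces all three channels after rounding.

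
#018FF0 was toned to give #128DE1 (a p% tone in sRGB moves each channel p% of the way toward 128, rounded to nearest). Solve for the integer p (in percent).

13%

#018FF0 is rgb(1, 143, 240); #128DE1 is rgb(18, 141, 225).
On the R channel (widest range): 18 ≈ 1 + (p/100)(128 − 1), so p ≈ 100×(18 − 1)/(128 − 1) = 1700/127 = 13.39.
p = 13 reproduces all three channels after rounding.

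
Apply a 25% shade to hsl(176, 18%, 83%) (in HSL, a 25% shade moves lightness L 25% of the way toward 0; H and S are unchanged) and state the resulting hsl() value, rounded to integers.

hsl(176, 18%, 62%)

L moves 25% from 83 toward 0: 83 − 20.75 = 62.25 → 62.
H and S are unchanged.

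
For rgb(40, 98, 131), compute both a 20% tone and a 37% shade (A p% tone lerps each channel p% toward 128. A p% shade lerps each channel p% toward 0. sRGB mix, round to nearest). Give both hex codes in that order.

20% tone:
  R: 40 + 0.2×(128−40) = 40 + 17.6 = 57.6 → 58
  G: 98 + 0.2×(128−98) = 98 + 6 = 104 → 104
  B: 131 − 0.6 = 130.4 → 130
  → #3A6882
37% shade:
  R: 40 − 14.8 = 25.2 → 25
  G: 98 + 0.37×(0−98) = 98 − 36.26 = 61.74 → 62
  B: 131 − 48.47 = 82.53 → 83
  → #193E53

#3A6882, #193E53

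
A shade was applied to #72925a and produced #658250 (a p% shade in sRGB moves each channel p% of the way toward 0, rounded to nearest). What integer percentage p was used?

#72925a is rgb(114, 146, 90); #658250 is rgb(101, 130, 80).
On the G channel (widest range): 130 ≈ 146 + (p/100)(0 − 146), so p ≈ 100×(130 − 146)/(0 − 146) = -1600/-146 = 10.96.
p = 11 reproduces all three channels after rounding.

11%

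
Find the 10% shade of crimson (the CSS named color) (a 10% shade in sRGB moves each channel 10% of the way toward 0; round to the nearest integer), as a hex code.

#c61236

CSS crimson is rgb(220, 20, 60).
Per channel, c → c + 0.1(0 − c):
  R: 220 − 22 = 198 → 198
  G: 20 + 0.1×(0−20) = 20 − 2 = 18 → 18
  B: 60 + 0.1×(0−60) = 60 − 6 = 54 → 54
rgb(198, 18, 54) = #c61236.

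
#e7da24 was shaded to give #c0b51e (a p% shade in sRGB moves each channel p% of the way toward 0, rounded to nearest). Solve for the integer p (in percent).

#e7da24 is rgb(231, 218, 36); #c0b51e is rgb(192, 181, 30).
On the R channel (widest range): 192 ≈ 231 + (p/100)(0 − 231), so p ≈ 100×(192 − 231)/(0 − 231) = -3900/-231 = 16.88.
p = 17 reproduces all three channels after rounding.

17%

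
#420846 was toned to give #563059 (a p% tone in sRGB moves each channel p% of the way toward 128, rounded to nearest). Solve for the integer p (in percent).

33%

#420846 is rgb(66, 8, 70); #563059 is rgb(86, 48, 89).
On the G channel (widest range): 48 ≈ 8 + (p/100)(128 − 8), so p ≈ 100×(48 − 8)/(128 − 8) = 4000/120 = 33.33.
p = 33 reproduces all three channels after rounding.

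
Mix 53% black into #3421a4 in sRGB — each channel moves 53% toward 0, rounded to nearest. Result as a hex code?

#18104d

#3421a4 is rgb(52, 33, 164).
Lerp each channel 53% toward 0:
  R: 52 + 0.53×(0−52) = 52 − 27.56 = 24.44 → 24
  G: 33 + 0.53×(0−33) = 33 − 17.49 = 15.51 → 16
  B: 164 + 0.53×(0−164) = 164 − 86.92 = 77.08 → 77
rgb(24, 16, 77) = #18104d.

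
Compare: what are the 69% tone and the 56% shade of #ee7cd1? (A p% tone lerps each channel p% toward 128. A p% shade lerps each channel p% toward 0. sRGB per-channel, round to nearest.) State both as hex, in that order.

#ee7cd1 is rgb(238, 124, 209).
69% tone:
  R: 238 − 75.9 = 162.1 → 162
  G: 124 + 2.76 = 126.76 → 127
  B: 209 − 55.89 = 153.11 → 153
  → #a27f99
56% shade:
  R: 238 − 133.28 = 104.72 → 105
  G: 124 + 0.56×(0−124) = 124 − 69.44 = 54.56 → 55
  B: 209 − 117.04 = 91.96 → 92
  → #69375c

#a27f99, #69375c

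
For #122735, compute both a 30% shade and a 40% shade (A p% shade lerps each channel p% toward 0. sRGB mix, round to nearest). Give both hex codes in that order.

#122735 is rgb(18, 39, 53).
30% shade:
  R: 18 + 0.3×(0−18) = 18 − 5.4 = 12.6 → 13
  G: 39 + 0.3×(0−39) = 39 − 11.7 = 27.3 → 27
  B: 53 − 15.9 = 37.1 → 37
  → #0D1B25
40% shade:
  R: 18 − 7.2 = 10.8 → 11
  G: 39 + 0.4×(0−39) = 39 − 15.6 = 23.4 → 23
  B: 53 + 0.4×(0−53) = 53 − 21.2 = 31.8 → 32
  → #0B1720

#0D1B25, #0B1720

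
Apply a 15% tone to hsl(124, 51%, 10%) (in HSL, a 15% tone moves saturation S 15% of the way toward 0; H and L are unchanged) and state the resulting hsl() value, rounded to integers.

S moves 15% from 51 toward 0: 51 − 7.65 = 43.35 → 43.
H and L are unchanged.

hsl(124, 43%, 10%)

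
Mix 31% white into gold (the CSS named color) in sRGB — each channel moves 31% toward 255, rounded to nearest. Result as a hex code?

#ffe34f

CSS gold is rgb(255, 215, 0).
A 31% tint moves each channel 31% toward 255:
  R: 255 + 0.31×(255−255) = 255 + 0 = 255 → 255
  G: 215 + 0.31×(255−215) = 215 + 12.4 = 227.4 → 227
  B: 0 + 0.31×(255−0) = 0 + 79.05 = 79.05 → 79
rgb(255, 227, 79) = #ffe34f.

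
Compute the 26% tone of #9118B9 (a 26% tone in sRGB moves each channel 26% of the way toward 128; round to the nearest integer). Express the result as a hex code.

#8D33AA

#9118B9 is rgb(145, 24, 185).
A 26% tone moves each channel 26% toward 128:
  R: 145 − 4.42 = 140.58 → 141
  G: 24 + 0.26×(128−24) = 24 + 27.04 = 51.04 → 51
  B: 185 − 14.82 = 170.18 → 170
rgb(141, 51, 170) = #8D33AA.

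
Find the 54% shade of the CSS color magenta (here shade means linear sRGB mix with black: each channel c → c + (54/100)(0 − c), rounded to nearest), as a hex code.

CSS magenta is rgb(255, 0, 255).
Per channel, c → c + 0.54(0 − c):
  R: 255 + 0.54×(0−255) = 255 − 137.7 = 117.3 → 117
  G: 0 + 0 = 0 → 0
  B: 255 + 0.54×(0−255) = 255 − 137.7 = 117.3 → 117
rgb(117, 0, 117) = #750075.

#750075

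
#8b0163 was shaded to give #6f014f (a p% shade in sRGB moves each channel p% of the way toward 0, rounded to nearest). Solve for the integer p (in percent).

20%

#8b0163 is rgb(139, 1, 99); #6f014f is rgb(111, 1, 79).
On the R channel (widest range): 111 ≈ 139 + (p/100)(0 − 139), so p ≈ 100×(111 − 139)/(0 − 139) = -2800/-139 = 20.14.
p = 20 reproduces all three channels after rounding.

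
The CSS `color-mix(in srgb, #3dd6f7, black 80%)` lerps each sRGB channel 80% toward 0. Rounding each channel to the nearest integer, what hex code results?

#3dd6f7 is rgb(61, 214, 247).
Lerp each channel 80% toward 0:
  R: 61 − 48.8 = 12.2 → 12
  G: 214 − 171.2 = 42.8 → 43
  B: 247 + 0.8×(0−247) = 247 − 197.6 = 49.4 → 49
rgb(12, 43, 49) = #0c2b31.

#0c2b31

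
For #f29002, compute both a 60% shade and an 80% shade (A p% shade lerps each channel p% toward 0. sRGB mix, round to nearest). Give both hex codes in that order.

#613a01, #301d00

#f29002 is rgb(242, 144, 2).
60% shade:
  R: 242 + 0.6×(0−242) = 242 − 145.2 = 96.8 → 97
  G: 144 + 0.6×(0−144) = 144 − 86.4 = 57.6 → 58
  B: 2 + 0.6×(0−2) = 2 − 1.2 = 0.8 → 1
  → #613a01
80% shade:
  R: 242 − 193.6 = 48.4 → 48
  G: 144 − 115.2 = 28.8 → 29
  B: 2 − 1.6 = 0.4 → 0
  → #301d00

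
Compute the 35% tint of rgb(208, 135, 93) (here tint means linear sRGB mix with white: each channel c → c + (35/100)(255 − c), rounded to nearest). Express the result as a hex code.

#e0b196

A 35% tint moves each channel 35% toward 255:
  R: 208 + 0.35×(255−208) = 208 + 16.45 = 224.45 → 224
  G: 135 + 0.35×(255−135) = 135 + 42 = 177 → 177
  B: 93 + 56.7 = 149.7 → 150
rgb(224, 177, 150) = #e0b196.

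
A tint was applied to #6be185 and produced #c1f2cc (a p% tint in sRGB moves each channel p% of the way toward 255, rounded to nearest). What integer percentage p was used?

58%

#6be185 is rgb(107, 225, 133); #c1f2cc is rgb(193, 242, 204).
On the R channel (widest range): 193 ≈ 107 + (p/100)(255 − 107), so p ≈ 100×(193 − 107)/(255 − 107) = 8600/148 = 58.11.
p = 58 reproduces all three channels after rounding.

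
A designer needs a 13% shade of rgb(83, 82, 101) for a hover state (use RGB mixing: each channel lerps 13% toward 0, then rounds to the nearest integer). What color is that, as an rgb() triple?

rgb(72, 71, 88)

Lerp each channel 13% toward 0:
  R: 83 − 10.79 = 72.21 → 72
  G: 82 + 0.13×(0−82) = 82 − 10.66 = 71.34 → 71
  B: 101 + 0.13×(0−101) = 101 − 13.13 = 87.87 → 88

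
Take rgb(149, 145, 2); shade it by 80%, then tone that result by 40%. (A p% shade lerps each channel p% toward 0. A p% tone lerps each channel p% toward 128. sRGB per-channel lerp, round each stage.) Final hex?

#454533

Lerp each channel 80% toward 0:
  R: 149 + 0.8×(0−149) = 149 − 119.2 = 29.8 → 30
  G: 145 − 116 = 29 → 29
  B: 2 − 1.6 = 0.4 → 0
After the shade: rgb(30, 29, 0) = #1e1d00.
Per channel, c → c + 0.4(128 − c):
  R: 30 + 0.4×(128−30) = 30 + 39.2 = 69.2 → 69
  G: 29 + 0.4×(128−29) = 29 + 39.6 = 68.6 → 69
  B: 0 + 0.4×(128−0) = 0 + 51.2 = 51.2 → 51
rgb(69, 69, 51) = #454533.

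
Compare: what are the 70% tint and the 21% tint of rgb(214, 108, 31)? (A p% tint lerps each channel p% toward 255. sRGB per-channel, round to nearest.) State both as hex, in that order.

70% tint:
  R: 214 + 28.7 = 242.7 → 243
  G: 108 + 102.9 = 210.9 → 211
  B: 31 + 156.8 = 187.8 → 188
  → #f3d3bc
21% tint:
  R: 214 + 8.61 = 222.61 → 223
  G: 108 + 0.21×(255−108) = 108 + 30.87 = 138.87 → 139
  B: 31 + 47.04 = 78.04 → 78
  → #df8b4e

#f3d3bc, #df8b4e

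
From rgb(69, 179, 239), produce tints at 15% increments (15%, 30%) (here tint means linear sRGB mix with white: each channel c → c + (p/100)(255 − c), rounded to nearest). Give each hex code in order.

15%: (69 + 27.9 = 96.9→97, 179 + 11.4 = 190.4→190, 239 + 2.4 = 241.4→241) → #61BEF1
30%: (69 + 55.8 = 124.8→125, 179 + 22.8 = 201.8→202, 239 + 4.8 = 243.8→244) → #7DCAF4

#61BEF1, #7DCAF4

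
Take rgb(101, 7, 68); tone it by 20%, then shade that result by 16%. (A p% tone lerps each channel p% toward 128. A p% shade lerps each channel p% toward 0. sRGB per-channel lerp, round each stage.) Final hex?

#591A43

A 20% tone moves each channel 20% toward 128:
  R: 101 + 0.2×(128−101) = 101 + 5.4 = 106.4 → 106
  G: 7 + 24.2 = 31.2 → 31
  B: 68 + 0.2×(128−68) = 68 + 12 = 80 → 80
After the tone: rgb(106, 31, 80) = #6A1F50.
Lerp each channel 16% toward 0:
  R: 106 + 0.16×(0−106) = 106 − 16.96 = 89.04 → 89
  G: 31 + 0.16×(0−31) = 31 − 4.96 = 26.04 → 26
  B: 80 + 0.16×(0−80) = 80 − 12.8 = 67.2 → 67
rgb(89, 26, 67) = #591A43.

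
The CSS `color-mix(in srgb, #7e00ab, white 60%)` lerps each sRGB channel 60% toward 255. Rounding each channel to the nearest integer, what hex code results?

#cb99dd

#7e00ab is rgb(126, 0, 171).
Lerp each channel 60% toward 255:
  R: 126 + 77.4 = 203.4 → 203
  G: 0 + 0.6×(255−0) = 0 + 153 = 153 → 153
  B: 171 + 0.6×(255−171) = 171 + 50.4 = 221.4 → 221
rgb(203, 153, 221) = #cb99dd.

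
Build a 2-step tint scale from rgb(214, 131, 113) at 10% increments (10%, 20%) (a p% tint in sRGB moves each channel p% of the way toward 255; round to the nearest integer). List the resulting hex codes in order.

10%: (214 + 4.1 = 218.1→218, 131 + 12.4 = 143.4→143, 113 + 14.2 = 127.2→127) → #DA8F7F
20%: (214 + 8.2 = 222.2→222, 131 + 24.8 = 155.8→156, 113 + 28.4 = 141.4→141) → #DE9C8D

#DA8F7F, #DE9C8D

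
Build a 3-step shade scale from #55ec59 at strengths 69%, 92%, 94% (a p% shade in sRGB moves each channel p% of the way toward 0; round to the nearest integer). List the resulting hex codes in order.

#55ec59 is rgb(85, 236, 89).
69%: (85 − 58.65 = 26.35→26, 236 − 162.84 = 73.16→73, 89 − 61.41 = 27.59→28) → #1a491c
92%: (85 − 78.2 = 6.8→7, 236 − 217.12 = 18.88→19, 89 − 81.88 = 7.12→7) → #071307
94%: (85 − 79.9 = 5.1→5, 236 − 221.84 = 14.16→14, 89 − 83.66 = 5.34→5) → #050e05

#1a491c, #071307, #050e05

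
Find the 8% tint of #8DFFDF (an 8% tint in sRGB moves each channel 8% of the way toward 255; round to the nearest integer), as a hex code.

#96FFE2

#8DFFDF is rgb(141, 255, 223).
Lerp each channel 8% toward 255:
  R: 141 + 9.12 = 150.12 → 150
  G: 255 + 0.08×(255−255) = 255 + 0 = 255 → 255
  B: 223 + 0.08×(255−223) = 223 + 2.56 = 225.56 → 226
rgb(150, 255, 226) = #96FFE2.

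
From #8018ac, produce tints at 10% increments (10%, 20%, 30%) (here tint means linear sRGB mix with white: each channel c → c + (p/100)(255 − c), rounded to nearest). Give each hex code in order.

#8018ac is rgb(128, 24, 172).
10%: (128 + 12.7 = 140.7→141, 24 + 23.1 = 47.1→47, 172 + 8.3 = 180.3→180) → #8d2fb4
20%: (128 + 25.4 = 153.4→153, 24 + 46.2 = 70.2→70, 172 + 16.6 = 188.6→189) → #9946bd
30%: (128 + 38.1 = 166.1→166, 24 + 69.3 = 93.3→93, 172 + 24.9 = 196.9→197) → #a65dc5

#8d2fb4, #9946bd, #a65dc5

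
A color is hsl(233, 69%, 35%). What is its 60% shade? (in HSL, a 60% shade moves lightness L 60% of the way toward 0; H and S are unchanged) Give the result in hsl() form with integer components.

hsl(233, 69%, 14%)

L moves 60% from 35 toward 0: 35 − 21 = 14 → 14.
H and S are unchanged.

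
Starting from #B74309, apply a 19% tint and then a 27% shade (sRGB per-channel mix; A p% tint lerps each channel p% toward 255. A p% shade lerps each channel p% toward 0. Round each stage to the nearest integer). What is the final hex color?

#904B29

#B74309 is rgb(183, 67, 9).
Lerp each channel 19% toward 255:
  R: 183 + 13.68 = 196.68 → 197
  G: 67 + 0.19×(255−67) = 67 + 35.72 = 102.72 → 103
  B: 9 + 46.74 = 55.74 → 56
After the tint: rgb(197, 103, 56) = #C56738.
Lerp each channel 27% toward 0:
  R: 197 − 53.19 = 143.81 → 144
  G: 103 − 27.81 = 75.19 → 75
  B: 56 + 0.27×(0−56) = 56 − 15.12 = 40.88 → 41
rgb(144, 75, 41) = #904B29.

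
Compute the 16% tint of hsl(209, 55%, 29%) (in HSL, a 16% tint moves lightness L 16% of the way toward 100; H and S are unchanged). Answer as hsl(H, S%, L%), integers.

hsl(209, 55%, 40%)

L moves 16% from 29 toward 100: 29 + 11.36 = 40.36 → 40.
H and S are unchanged.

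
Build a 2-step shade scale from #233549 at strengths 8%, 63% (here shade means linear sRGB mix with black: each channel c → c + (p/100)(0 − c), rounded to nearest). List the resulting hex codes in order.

#203143, #0d141b

#233549 is rgb(35, 53, 73).
8%: (35 − 2.8 = 32.2→32, 53 − 4.24 = 48.76→49, 73 − 5.84 = 67.16→67) → #203143
63%: (35 − 22.05 = 12.95→13, 53 − 33.39 = 19.61→20, 73 − 45.99 = 27.01→27) → #0d141b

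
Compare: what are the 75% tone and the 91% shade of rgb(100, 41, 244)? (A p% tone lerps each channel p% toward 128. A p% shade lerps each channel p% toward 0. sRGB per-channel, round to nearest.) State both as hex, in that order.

75% tone:
  R: 100 + 0.75×(128−100) = 100 + 21 = 121 → 121
  G: 41 + 65.25 = 106.25 → 106
  B: 244 + 0.75×(128−244) = 244 − 87 = 157 → 157
  → #796A9D
91% shade:
  R: 100 + 0.91×(0−100) = 100 − 91 = 9 → 9
  G: 41 + 0.91×(0−41) = 41 − 37.31 = 3.69 → 4
  B: 244 + 0.91×(0−244) = 244 − 222.04 = 21.96 → 22
  → #090416

#796A9D, #090416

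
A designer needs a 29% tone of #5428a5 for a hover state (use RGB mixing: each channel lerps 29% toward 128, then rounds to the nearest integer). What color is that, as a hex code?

#5428a5 is rgb(84, 40, 165).
A 29% tone moves each channel 29% toward 128:
  R: 84 + 0.29×(128−84) = 84 + 12.76 = 96.76 → 97
  G: 40 + 0.29×(128−40) = 40 + 25.52 = 65.52 → 66
  B: 165 + 0.29×(128−165) = 165 − 10.73 = 154.27 → 154
rgb(97, 66, 154) = #61429a.

#61429a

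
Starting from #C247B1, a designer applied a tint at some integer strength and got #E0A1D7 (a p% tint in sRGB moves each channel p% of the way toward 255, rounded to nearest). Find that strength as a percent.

49%

#C247B1 is rgb(194, 71, 177); #E0A1D7 is rgb(224, 161, 215).
On the G channel (widest range): 161 ≈ 71 + (p/100)(255 − 71), so p ≈ 100×(161 − 71)/(255 − 71) = 9000/184 = 48.91.
p = 49 reproduces all three channels after rounding.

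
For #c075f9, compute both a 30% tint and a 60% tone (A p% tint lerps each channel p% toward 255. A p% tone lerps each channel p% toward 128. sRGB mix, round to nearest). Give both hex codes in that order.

#c075f9 is rgb(192, 117, 249).
30% tint:
  R: 192 + 0.3×(255−192) = 192 + 18.9 = 210.9 → 211
  G: 117 + 0.3×(255−117) = 117 + 41.4 = 158.4 → 158
  B: 249 + 1.8 = 250.8 → 251
  → #d39efb
60% tone:
  R: 192 + 0.6×(128−192) = 192 − 38.4 = 153.6 → 154
  G: 117 + 0.6×(128−117) = 117 + 6.6 = 123.6 → 124
  B: 249 + 0.6×(128−249) = 249 − 72.6 = 176.4 → 176
  → #9a7cb0

#d39efb, #9a7cb0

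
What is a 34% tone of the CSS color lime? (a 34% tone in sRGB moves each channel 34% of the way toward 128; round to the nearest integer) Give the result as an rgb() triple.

CSS lime is rgb(0, 255, 0).
Per channel, c → c + 0.34(128 − c):
  R: 0 + 43.52 = 43.52 → 44
  G: 255 − 43.18 = 211.82 → 212
  B: 0 + 43.52 = 43.52 → 44

rgb(44, 212, 44)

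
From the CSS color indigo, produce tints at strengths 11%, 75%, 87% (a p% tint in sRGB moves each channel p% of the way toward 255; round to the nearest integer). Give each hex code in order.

CSS indigo is rgb(75, 0, 130).
11%: (75 + 19.8 = 94.8→95, 0 + 28.05 = 28.05→28, 130 + 13.75 = 143.75→144) → #5f1c90
75%: (75 + 135 = 210→210, 0 + 191.25 = 191.25→191, 130 + 93.75 = 223.75→224) → #d2bfe0
87%: (75 + 156.6 = 231.6→232, 0 + 221.85 = 221.85→222, 130 + 108.75 = 238.75→239) → #e8deef

#5f1c90, #d2bfe0, #e8deef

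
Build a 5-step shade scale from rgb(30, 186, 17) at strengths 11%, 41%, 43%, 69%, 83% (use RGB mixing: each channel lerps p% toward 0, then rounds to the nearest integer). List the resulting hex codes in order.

11%: (30 − 3.3 = 26.7→27, 186 − 20.46 = 165.54→166, 17 − 1.87 = 15.13→15) → #1ba60f
41%: (30 − 12.3 = 17.7→18, 186 − 76.26 = 109.74→110, 17 − 6.97 = 10.03→10) → #126e0a
43%: (30 − 12.9 = 17.1→17, 186 − 79.98 = 106.02→106, 17 − 7.31 = 9.69→10) → #116a0a
69%: (30 − 20.7 = 9.3→9, 186 − 128.34 = 57.66→58, 17 − 11.73 = 5.27→5) → #093a05
83%: (30 − 24.9 = 5.1→5, 186 − 154.38 = 31.62→32, 17 − 14.11 = 2.89→3) → #052003

#1ba60f, #126e0a, #116a0a, #093a05, #052003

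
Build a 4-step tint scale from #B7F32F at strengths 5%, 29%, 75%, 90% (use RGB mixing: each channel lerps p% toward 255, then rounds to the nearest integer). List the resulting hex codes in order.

#B7F32F is rgb(183, 243, 47).
5%: (183 + 3.6 = 186.6→187, 243 + 0.6 = 243.6→244, 47 + 10.4 = 57.4→57) → #BBF439
29%: (183 + 20.88 = 203.88→204, 243 + 3.48 = 246.48→246, 47 + 60.32 = 107.32→107) → #CCF66B
75%: (183 + 54 = 237→237, 243 + 9 = 252→252, 47 + 156 = 203→203) → #EDFCCB
90%: (183 + 64.8 = 247.8→248, 243 + 10.8 = 253.8→254, 47 + 187.2 = 234.2→234) → #F8FEEA

#BBF439, #CCF66B, #EDFCCB, #F8FEEA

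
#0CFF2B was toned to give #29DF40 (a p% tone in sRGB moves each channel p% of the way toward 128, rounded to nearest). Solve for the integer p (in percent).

25%

#0CFF2B is rgb(12, 255, 43); #29DF40 is rgb(41, 223, 64).
On the G channel (widest range): 223 ≈ 255 + (p/100)(128 − 255), so p ≈ 100×(223 − 255)/(128 − 255) = -3200/-127 = 25.20.
p = 25 reproduces all three channels after rounding.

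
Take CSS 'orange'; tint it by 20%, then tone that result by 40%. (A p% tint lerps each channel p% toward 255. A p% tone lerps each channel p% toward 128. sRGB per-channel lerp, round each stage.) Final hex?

#CCA152

CSS orange is rgb(255, 165, 0).
Per channel, c → c + 0.2(255 − c):
  R: 255 + 0.2×(255−255) = 255 + 0 = 255 → 255
  G: 165 + 0.2×(255−165) = 165 + 18 = 183 → 183
  B: 0 + 0.2×(255−0) = 0 + 51 = 51 → 51
After the tint: rgb(255, 183, 51) = #FFB733.
Per channel, c → c + 0.4(128 − c):
  R: 255 + 0.4×(128−255) = 255 − 50.8 = 204.2 → 204
  G: 183 + 0.4×(128−183) = 183 − 22 = 161 → 161
  B: 51 + 30.8 = 81.8 → 82
rgb(204, 161, 82) = #CCA152.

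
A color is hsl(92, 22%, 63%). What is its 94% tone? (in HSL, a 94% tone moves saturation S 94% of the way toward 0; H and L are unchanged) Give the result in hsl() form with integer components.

hsl(92, 1%, 63%)

S moves 94% from 22 toward 0: 22 − 20.68 = 1.32 → 1.
H and L are unchanged.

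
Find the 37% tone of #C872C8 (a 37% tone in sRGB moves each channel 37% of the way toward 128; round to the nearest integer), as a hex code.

#AD77AD

#C872C8 is rgb(200, 114, 200).
A 37% tone moves each channel 37% toward 128:
  R: 200 + 0.37×(128−200) = 200 − 26.64 = 173.36 → 173
  G: 114 + 0.37×(128−114) = 114 + 5.18 = 119.18 → 119
  B: 200 − 26.64 = 173.36 → 173
rgb(173, 119, 173) = #AD77AD.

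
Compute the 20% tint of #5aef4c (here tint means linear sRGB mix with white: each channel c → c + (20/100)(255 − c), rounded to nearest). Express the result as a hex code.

#7bf270

#5aef4c is rgb(90, 239, 76).
Per channel, c → c + 0.2(255 − c):
  R: 90 + 33 = 123 → 123
  G: 239 + 3.2 = 242.2 → 242
  B: 76 + 35.8 = 111.8 → 112
rgb(123, 242, 112) = #7bf270.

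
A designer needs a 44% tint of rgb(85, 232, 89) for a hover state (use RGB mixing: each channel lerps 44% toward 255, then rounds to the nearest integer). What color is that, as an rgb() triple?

Lerp each channel 44% toward 255:
  R: 85 + 0.44×(255−85) = 85 + 74.8 = 159.8 → 160
  G: 232 + 0.44×(255−232) = 232 + 10.12 = 242.12 → 242
  B: 89 + 0.44×(255−89) = 89 + 73.04 = 162.04 → 162

rgb(160, 242, 162)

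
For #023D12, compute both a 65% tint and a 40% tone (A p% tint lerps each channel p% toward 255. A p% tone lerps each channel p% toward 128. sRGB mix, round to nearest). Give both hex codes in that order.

#A6BBAC, #34583E

#023D12 is rgb(2, 61, 18).
65% tint:
  R: 2 + 164.45 = 166.45 → 166
  G: 61 + 0.65×(255−61) = 61 + 126.1 = 187.1 → 187
  B: 18 + 0.65×(255−18) = 18 + 154.05 = 172.05 → 172
  → #A6BBAC
40% tone:
  R: 2 + 50.4 = 52.4 → 52
  G: 61 + 0.4×(128−61) = 61 + 26.8 = 87.8 → 88
  B: 18 + 0.4×(128−18) = 18 + 44 = 62 → 62
  → #34583E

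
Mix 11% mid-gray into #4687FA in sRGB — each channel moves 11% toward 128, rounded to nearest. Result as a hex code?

#4687FA is rgb(70, 135, 250).
Lerp each channel 11% toward 128:
  R: 70 + 0.11×(128−70) = 70 + 6.38 = 76.38 → 76
  G: 135 − 0.77 = 134.23 → 134
  B: 250 + 0.11×(128−250) = 250 − 13.42 = 236.58 → 237
rgb(76, 134, 237) = #4C86ED.

#4C86ED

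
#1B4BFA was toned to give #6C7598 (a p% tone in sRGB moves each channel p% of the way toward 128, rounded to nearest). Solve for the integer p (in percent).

80%

#1B4BFA is rgb(27, 75, 250); #6C7598 is rgb(108, 117, 152).
On the B channel (widest range): 152 ≈ 250 + (p/100)(128 − 250), so p ≈ 100×(152 − 250)/(128 − 250) = -9800/-122 = 80.33.
p = 80 reproduces all three channels after rounding.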